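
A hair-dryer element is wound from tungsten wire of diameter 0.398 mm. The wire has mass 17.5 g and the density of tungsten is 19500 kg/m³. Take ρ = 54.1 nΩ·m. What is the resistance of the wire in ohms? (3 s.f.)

3.14 Ω

ρ = 54.1 nΩ·m = 5.41×10^-8 Ω·m
A = π(d/2)² = π(1.9900e-04 m)² = 1.2441e-07 m²
L = m/(density·A) = 0.0175/(19500×1.2441e-07) = 7.214 m
R = ρL/A = (5.41×10^-8)(7.214)/(1.2441e-07) = 3.14 Ω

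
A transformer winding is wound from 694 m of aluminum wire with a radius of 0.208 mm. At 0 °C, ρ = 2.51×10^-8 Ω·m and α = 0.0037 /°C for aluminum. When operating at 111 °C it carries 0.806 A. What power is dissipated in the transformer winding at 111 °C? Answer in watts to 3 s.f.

A = πr² = π(2.0800e-04 m)² = 1.359e-07 m²
R₍0₎ = ρL/A = (2.51×10^-8)(694)/(1.359e-07) = 128.2 Ω
R₍111₎ = R₍0₎(1 + αΔT) = 128.2 × (1 + 0.0037×111) = 180.8 Ω
P = I²R = (0.806)² × 180.8 = 117 W

117 W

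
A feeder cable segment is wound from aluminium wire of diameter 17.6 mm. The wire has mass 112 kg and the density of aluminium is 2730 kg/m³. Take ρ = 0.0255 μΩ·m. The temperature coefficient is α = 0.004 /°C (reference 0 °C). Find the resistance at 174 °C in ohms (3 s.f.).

0.0300 Ω

ρ = 0.0255 μΩ·m = 2.55×10^-8 Ω·m
A = π(d/2)² = π(8.8000e-03 m)² = 2.4328e-04 m²
L = m/(density·A) = 112/(2730×2.4328e-04) = 168.6 m
R = ρL/A = (2.55×10^-8)(168.6)/(2.4328e-04) = 0.01768 Ω
R(174 °C) = 0.01768 × (1 + 0.004×174) = 0.0300 Ω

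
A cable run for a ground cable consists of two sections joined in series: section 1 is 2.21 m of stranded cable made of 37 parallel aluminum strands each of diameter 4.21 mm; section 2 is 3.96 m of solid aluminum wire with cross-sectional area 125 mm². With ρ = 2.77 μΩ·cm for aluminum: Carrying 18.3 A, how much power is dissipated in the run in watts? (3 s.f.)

0.334 W

ρ = 2.77 μΩ·cm = 2.77×10^-8 Ω·m
Section 1: A_strand = π(2.1050e-03)² = 1.392e-05 m²; R₁ = ρL/(N·A_s) = (2.77×10^-8)(2.21)/(37×1.392e-05) = 1.189×10^-4 Ω
Section 2: A = 125 mm² = 1.250e-04 m²
R₂ = (2.77×10^-8)(3.96)/(1.250e-04) = 8.775×10^-4 Ω
R = R₁ + R₂ = 9.964×10^-4 Ω
P = I²R = (18.3)² × 9.964×10^-4 = 0.334 W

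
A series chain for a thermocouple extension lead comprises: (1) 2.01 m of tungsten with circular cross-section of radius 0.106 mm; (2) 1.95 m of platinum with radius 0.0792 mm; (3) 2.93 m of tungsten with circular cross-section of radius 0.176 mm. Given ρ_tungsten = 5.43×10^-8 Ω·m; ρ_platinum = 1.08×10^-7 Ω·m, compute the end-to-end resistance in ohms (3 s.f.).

Seg 1: A = πr² = π(1.0600e-04 m)² = 3.530e-08 m²
R_1 = (5.43×10^-8)(2.01)/(3.530e-08) = 3.092 Ω
Seg 2: A = πr² = π(7.9200e-05 m)² = 1.971e-08 m²
R_2 = (1.08×10^-7)(1.95)/(1.971e-08) = 10.69 Ω
Seg 3: A = πr² = π(1.7600e-04 m)² = 9.731e-08 m²
R_3 = (5.43×10^-8)(2.93)/(9.731e-08) = 1.635 Ω
R_total = R_1 + R_2 + R_3 = 15.4 Ω

15.4 Ω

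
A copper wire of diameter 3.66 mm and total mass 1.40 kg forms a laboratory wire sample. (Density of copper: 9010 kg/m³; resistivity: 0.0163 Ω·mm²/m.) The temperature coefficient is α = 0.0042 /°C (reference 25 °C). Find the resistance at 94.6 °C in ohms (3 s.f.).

0.0296 Ω

ρ = 0.0163 Ω·mm²/m = 1.63×10^-8 Ω·m
A = π(d/2)² = π(1.8300e-03 m)² = 1.0521e-05 m²
L = m/(density·A) = 1.4/(9010×1.0521e-05) = 14.77 m
R = ρL/A = (1.63×10^-8)(14.77)/(1.0521e-05) = 0.02288 Ω
R(94.6 °C) = 0.02288 × (1 + 0.0042×69.6) = 0.0296 Ω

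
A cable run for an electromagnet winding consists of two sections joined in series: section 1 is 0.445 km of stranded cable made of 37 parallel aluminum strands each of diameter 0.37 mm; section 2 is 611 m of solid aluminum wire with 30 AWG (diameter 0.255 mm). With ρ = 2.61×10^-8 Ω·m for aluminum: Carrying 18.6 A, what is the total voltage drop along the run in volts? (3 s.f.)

Section 1: A_strand = π(1.8500e-04)² = 1.075e-07 m²; R₁ = ρL/(N·A_s) = (2.61×10^-8)(445)/(37×1.075e-07) = 2.919 Ω
Section 2: A = π(0.255/2 mm)² = π(1.2750e-04 m)² = 5.107e-08 m²
R₂ = (2.61×10^-8)(611)/(5.107e-08) = 312.3 Ω
R = R₁ + R₂ = 315.2 Ω
V = IR = 18.6 × 315.2 = 5860 V

5860 V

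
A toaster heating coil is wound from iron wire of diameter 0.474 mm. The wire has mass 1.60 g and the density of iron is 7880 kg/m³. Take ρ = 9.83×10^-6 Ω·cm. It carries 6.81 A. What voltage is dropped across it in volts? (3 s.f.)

4.37 V

ρ = 9.83×10^-6 Ω·cm = 9.83×10^-8 Ω·m
A = π(d/2)² = π(2.3700e-04 m)² = 1.7646e-07 m²
L = m/(density·A) = 0.0016/(7880×1.7646e-07) = 1.151 m
R = ρL/A = (9.83×10^-8)(1.151)/(1.7646e-07) = 0.641 Ω
V = IR = 6.81 × 0.641 = 4.37 V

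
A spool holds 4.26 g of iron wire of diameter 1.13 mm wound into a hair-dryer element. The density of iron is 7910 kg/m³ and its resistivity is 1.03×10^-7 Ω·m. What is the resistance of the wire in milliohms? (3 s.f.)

55.2 mΩ

A = π(d/2)² = π(5.6500e-04 m)² = 1.0029e-06 m²
L = m/(density·A) = 0.00426/(7910×1.0029e-06) = 0.537 m
R = ρL/A = (1.03×10^-7)(0.537)/(1.0029e-06) = 55.2 mΩ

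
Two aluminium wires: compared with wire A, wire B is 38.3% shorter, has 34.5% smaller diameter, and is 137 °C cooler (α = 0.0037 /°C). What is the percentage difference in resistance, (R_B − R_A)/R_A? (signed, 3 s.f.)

R ∝ ρL/d² with ρ ∝ (1+αΔT), so R_B/R_A = (1 − 38.3/100) × (1 − 34.5/100)⁻² × (1 − 0.0037×137)
= 0.617 × 2.331 × 0.4931 = 0.7091
(R_B − R_A)/R_A = 0.7091 − 1 = -29.1%

-29.1%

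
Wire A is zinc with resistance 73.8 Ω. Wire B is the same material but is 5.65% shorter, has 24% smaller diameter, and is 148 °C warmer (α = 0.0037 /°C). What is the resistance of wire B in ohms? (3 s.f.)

R ∝ ρL/d² with ρ ∝ (1+αΔT), so R_B/R_A = (1 − 5.65/100) × (1 − 24/100)⁻² × (1 + 0.0037×148)
= 0.9435 × 1.731 × 1.548 = 2.528
R_B = 2.528 × 73.8 = 187 Ω

187 Ω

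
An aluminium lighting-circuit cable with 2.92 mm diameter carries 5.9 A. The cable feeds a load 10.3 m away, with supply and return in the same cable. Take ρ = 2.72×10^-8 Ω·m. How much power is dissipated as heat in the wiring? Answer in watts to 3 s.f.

2.91 W

A = π(d/2)² = π(1.4600e-03 m)² = 6.697e-06 m²
Total conductor length (both ways) L = 2 × 10.3 = 20.6 m
R = ρL/A = (2.72×10^-8)(20.6)/(6.697e-06) = 0.08367 Ω
P = I²R = (5.9)² × 0.08367 = 2.91 W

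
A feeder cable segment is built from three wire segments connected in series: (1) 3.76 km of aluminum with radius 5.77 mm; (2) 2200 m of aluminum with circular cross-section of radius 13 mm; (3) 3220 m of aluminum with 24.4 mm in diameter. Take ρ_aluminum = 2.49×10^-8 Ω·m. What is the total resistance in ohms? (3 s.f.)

Seg 1: A = πr² = π(5.7700e-03 m)² = 1.046e-04 m²
R_1 = (2.49×10^-8)(3760)/(1.046e-04) = 0.8951 Ω
Seg 2: A = πr² = π(1.3000e-02 m)² = 5.309e-04 m²
R_2 = (2.49×10^-8)(2200)/(5.309e-04) = 0.1032 Ω
Seg 3: A = π(d/2)² = π(1.2200e-02 m)² = 4.676e-04 m²
R_3 = (2.49×10^-8)(3220)/(4.676e-04) = 0.1715 Ω
R_total = R_1 + R_2 + R_3 = 1.17 Ω

1.17 Ω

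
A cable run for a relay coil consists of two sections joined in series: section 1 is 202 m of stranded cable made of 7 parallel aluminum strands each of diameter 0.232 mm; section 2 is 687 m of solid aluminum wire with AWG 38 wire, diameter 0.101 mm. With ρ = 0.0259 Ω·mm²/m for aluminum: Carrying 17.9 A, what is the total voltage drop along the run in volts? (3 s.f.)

ρ = 0.0259 Ω·mm²/m = 2.59×10^-8 Ω·m
Section 1: A_strand = π(1.1600e-04)² = 4.227e-08 m²; R₁ = ρL/(N·A_s) = (2.59×10^-8)(202)/(7×4.227e-08) = 17.68 Ω
Section 2: A = π(0.101/2 mm)² = π(5.0500e-05 m)² = 8.012e-09 m²
R₂ = (2.59×10^-8)(687)/(8.012e-09) = 2221 Ω
R = R₁ + R₂ = 2239 Ω
V = IR = 17.9 × 2239 = 40100 V

40100 V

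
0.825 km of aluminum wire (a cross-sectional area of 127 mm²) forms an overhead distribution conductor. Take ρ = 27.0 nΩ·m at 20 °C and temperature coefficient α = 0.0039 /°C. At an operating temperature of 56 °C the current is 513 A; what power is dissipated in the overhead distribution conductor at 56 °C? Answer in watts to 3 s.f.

52600 W

ρ = 27.0 nΩ·m = 2.70×10^-8 Ω·m
A = 127 mm² = 1.270e-04 m²
R₍20₎ = ρL/A = (2.70×10^-8)(825)/(1.270e-04) = 0.1754 Ω
R₍56₎ = R₍20₎(1 + αΔT) = 0.1754 × (1 + 0.0039×36) = 0.2 Ω
P = I²R = (513)² × 0.2 = 52600 W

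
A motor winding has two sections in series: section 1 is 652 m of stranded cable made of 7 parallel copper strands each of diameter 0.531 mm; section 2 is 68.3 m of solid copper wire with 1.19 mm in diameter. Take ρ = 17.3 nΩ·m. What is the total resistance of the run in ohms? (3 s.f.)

ρ = 17.3 nΩ·m = 1.73×10^-8 Ω·m
Section 1: A_strand = π(2.6550e-04)² = 2.215e-07 m²; R₁ = ρL/(N·A_s) = (1.73×10^-8)(652)/(7×2.215e-07) = 7.276 Ω
Section 2: A = π(d/2)² = π(5.9500e-04 m)² = 1.112e-06 m²
R₂ = (1.73×10^-8)(68.3)/(1.112e-06) = 1.062 Ω
R = R₁ + R₂ = 8.34 Ω

8.34 Ω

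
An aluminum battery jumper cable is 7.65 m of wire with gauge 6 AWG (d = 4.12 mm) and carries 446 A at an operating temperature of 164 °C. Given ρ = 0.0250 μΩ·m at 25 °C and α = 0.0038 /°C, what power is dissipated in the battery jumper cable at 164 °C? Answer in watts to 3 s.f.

ρ = 0.0250 μΩ·m = 2.50×10^-8 Ω·m
A = π(4.12/2 mm)² = π(2.0600e-03 m)² = 1.333e-05 m²
R₍25₎ = ρL/A = (2.50×10^-8)(7.65)/(1.333e-05) = 0.01435 Ω
R₍164₎ = R₍25₎(1 + αΔT) = 0.01435 × (1 + 0.0038×139) = 0.02192 Ω
P = I²R = (446)² × 0.02192 = 4360 W

4360 W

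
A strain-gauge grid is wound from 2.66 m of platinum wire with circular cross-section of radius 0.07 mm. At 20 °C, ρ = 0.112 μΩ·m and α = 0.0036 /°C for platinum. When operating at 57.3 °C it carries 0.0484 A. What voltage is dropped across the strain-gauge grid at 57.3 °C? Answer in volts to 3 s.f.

ρ = 0.112 μΩ·m = 1.12×10^-7 Ω·m
A = πr² = π(7.0000e-05 m)² = 1.539e-08 m²
R₍20₎ = ρL/A = (1.12×10^-7)(2.66)/(1.539e-08) = 19.35 Ω
R₍57.3₎ = R₍20₎(1 + αΔT) = 19.35 × (1 + 0.0036×37.3) = 21.95 Ω
V = IR = 0.0484 × 21.95 = 1.06 V

1.06 V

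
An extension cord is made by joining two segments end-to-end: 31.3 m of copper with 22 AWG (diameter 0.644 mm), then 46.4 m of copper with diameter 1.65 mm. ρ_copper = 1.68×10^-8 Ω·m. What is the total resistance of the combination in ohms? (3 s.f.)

1.98 Ω

Segment 1: A = π(0.644/2 mm)² = π(3.2200e-04 m)² = 3.257e-07 m²
R₁ = ρL/A = (1.68×10^-8)(31.3)/(3.257e-07) = 1.614 Ω
Segment 2: A = π(d/2)² = π(8.2500e-04 m)² = 2.138e-06 m²
R₂ = (1.68×10^-8)(46.4)/(2.138e-06) = 0.3646 Ω
R = R₁ + R₂ = 1.98 Ω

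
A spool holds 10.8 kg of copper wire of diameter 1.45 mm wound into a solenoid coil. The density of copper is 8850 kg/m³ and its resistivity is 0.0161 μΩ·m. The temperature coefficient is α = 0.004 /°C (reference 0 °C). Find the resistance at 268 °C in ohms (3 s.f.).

ρ = 0.0161 μΩ·m = 1.61×10^-8 Ω·m
A = π(d/2)² = π(7.2500e-04 m)² = 1.6513e-06 m²
L = m/(density·A) = 10.8/(8850×1.6513e-06) = 739 m
R = ρL/A = (1.61×10^-8)(739)/(1.6513e-06) = 7.205 Ω
R(268 °C) = 7.205 × (1 + 0.004×268) = 14.9 Ω

14.9 Ω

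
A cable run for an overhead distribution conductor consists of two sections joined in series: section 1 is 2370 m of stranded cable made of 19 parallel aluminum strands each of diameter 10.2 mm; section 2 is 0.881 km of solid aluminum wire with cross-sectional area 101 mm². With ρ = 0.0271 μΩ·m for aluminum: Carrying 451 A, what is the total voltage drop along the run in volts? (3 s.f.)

ρ = 0.0271 μΩ·m = 2.71×10^-8 Ω·m
Section 1: A_strand = π(5.1000e-03)² = 8.171e-05 m²; R₁ = ρL/(N·A_s) = (2.71×10^-8)(2370)/(19×8.171e-05) = 0.04137 Ω
Section 2: A = 101 mm² = 1.010e-04 m²
R₂ = (2.71×10^-8)(881)/(1.010e-04) = 0.2364 Ω
R = R₁ + R₂ = 0.2778 Ω
V = IR = 451 × 0.2778 = 125 V

125 V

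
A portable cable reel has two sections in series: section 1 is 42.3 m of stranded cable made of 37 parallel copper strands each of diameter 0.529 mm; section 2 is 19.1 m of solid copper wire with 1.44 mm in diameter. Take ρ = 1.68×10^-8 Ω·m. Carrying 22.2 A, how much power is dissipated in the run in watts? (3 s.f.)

140 W

Section 1: A_strand = π(2.6450e-04)² = 2.198e-07 m²; R₁ = ρL/(N·A_s) = (1.68×10^-8)(42.3)/(37×2.198e-07) = 0.08739 Ω
Section 2: A = π(d/2)² = π(7.2000e-04 m)² = 1.629e-06 m²
R₂ = (1.68×10^-8)(19.1)/(1.629e-06) = 0.197 Ω
R = R₁ + R₂ = 0.2844 Ω
P = I²R = (22.2)² × 0.2844 = 140 W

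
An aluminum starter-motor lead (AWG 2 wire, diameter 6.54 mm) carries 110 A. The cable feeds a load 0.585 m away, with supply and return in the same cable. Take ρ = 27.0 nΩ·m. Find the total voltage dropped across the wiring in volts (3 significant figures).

ρ = 27.0 nΩ·m = 2.70×10^-8 Ω·m
A = π(6.54/2 mm)² = π(3.2700e-03 m)² = 3.359e-05 m²
Total conductor length (both ways) L = 2 × 0.585 = 1.17 m
R = ρL/A = (2.70×10^-8)(1.17)/(3.359e-05) = 9.404×10^-4 Ω
V = IR = 110 × 9.404×10^-4 = 0.103 V

0.103 V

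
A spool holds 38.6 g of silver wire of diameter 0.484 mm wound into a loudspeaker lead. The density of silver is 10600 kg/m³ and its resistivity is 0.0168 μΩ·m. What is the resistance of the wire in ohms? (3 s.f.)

1.81 Ω

ρ = 0.0168 μΩ·m = 1.68×10^-8 Ω·m
A = π(d/2)² = π(2.4200e-04 m)² = 1.8398e-07 m²
L = m/(density·A) = 0.0386/(10600×1.8398e-07) = 19.79 m
R = ρL/A = (1.68×10^-8)(19.79)/(1.8398e-07) = 1.81 Ω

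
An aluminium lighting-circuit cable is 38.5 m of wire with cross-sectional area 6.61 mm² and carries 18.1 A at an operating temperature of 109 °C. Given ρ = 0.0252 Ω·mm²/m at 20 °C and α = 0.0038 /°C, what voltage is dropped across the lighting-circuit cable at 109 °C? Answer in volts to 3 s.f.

ρ = 0.0252 Ω·mm²/m = 2.52×10^-8 Ω·m
A = 6.61 mm² = 6.610e-06 m²
R₍20₎ = ρL/A = (2.52×10^-8)(38.5)/(6.610e-06) = 0.1468 Ω
R₍109₎ = R₍20₎(1 + αΔT) = 0.1468 × (1 + 0.0038×89) = 0.1964 Ω
V = IR = 18.1 × 0.1964 = 3.56 V

3.56 V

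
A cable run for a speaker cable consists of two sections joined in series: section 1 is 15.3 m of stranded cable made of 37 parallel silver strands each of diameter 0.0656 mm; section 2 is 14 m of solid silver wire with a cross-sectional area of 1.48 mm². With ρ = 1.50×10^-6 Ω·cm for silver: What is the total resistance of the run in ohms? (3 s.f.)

1.98 Ω

ρ = 1.50×10^-6 Ω·cm = 1.50×10^-8 Ω·m
Section 1: A_strand = π(3.2800e-05)² = 3.380e-09 m²; R₁ = ρL/(N·A_s) = (1.50×10^-8)(15.3)/(37×3.380e-09) = 1.835 Ω
Section 2: A = 1.48 mm² = 1.480e-06 m²
R₂ = (1.50×10^-8)(14)/(1.480e-06) = 0.1419 Ω
R = R₁ + R₂ = 1.98 Ω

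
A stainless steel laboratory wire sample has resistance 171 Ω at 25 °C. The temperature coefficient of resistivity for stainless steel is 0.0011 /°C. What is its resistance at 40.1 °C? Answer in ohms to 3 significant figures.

ΔT = 40.1 − 25 = 15.1 °C
R = R₀(1 + αΔT) = 171 × (1 + 0.0011×15.1) = 171 × 1.017 = 174 Ω

174 Ω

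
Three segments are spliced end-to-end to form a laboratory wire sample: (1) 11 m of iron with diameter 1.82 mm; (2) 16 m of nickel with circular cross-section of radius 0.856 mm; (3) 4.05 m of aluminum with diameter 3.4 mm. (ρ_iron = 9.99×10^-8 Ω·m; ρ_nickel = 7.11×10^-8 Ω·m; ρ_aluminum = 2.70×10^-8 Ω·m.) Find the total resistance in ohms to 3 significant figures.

0.929 Ω

Seg 1: A = π(d/2)² = π(9.1000e-04 m)² = 2.602e-06 m²
R_1 = (9.99×10^-8)(11)/(2.602e-06) = 0.4224 Ω
Seg 2: A = πr² = π(8.5600e-04 m)² = 2.302e-06 m²
R_2 = (7.11×10^-8)(16)/(2.302e-06) = 0.4942 Ω
Seg 3: A = π(d/2)² = π(1.7000e-03 m)² = 9.079e-06 m²
R_3 = (2.70×10^-8)(4.05)/(9.079e-06) = 0.01204 Ω
R_total = R_1 + R_2 + R_3 = 0.929 Ω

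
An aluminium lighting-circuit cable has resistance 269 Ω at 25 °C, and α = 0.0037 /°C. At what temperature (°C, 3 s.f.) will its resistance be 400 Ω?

R = R₀(1 + α(T − T₀)) ⇒ T = T₀ + (R/R₀ − 1)/α
T = 25 + (400/269 − 1)/0.0037 = 25 + (0.487)/0.0037 = 157 °C

157 °C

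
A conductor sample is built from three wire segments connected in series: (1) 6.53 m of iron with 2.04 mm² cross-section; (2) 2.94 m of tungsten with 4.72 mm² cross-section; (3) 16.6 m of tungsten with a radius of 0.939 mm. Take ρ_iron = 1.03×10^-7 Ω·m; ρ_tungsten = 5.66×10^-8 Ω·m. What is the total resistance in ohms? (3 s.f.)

0.704 Ω

Seg 1: A = 2.04 mm² = 2.040e-06 m²
R_1 = (1.03×10^-7)(6.53)/(2.040e-06) = 0.3297 Ω
Seg 2: A = 4.72 mm² = 4.720e-06 m²
R_2 = (5.66×10^-8)(2.94)/(4.720e-06) = 0.03526 Ω
Seg 3: A = πr² = π(9.3900e-04 m)² = 2.770e-06 m²
R_3 = (5.66×10^-8)(16.6)/(2.770e-06) = 0.3392 Ω
R_total = R_1 + R_2 + R_3 = 0.704 Ω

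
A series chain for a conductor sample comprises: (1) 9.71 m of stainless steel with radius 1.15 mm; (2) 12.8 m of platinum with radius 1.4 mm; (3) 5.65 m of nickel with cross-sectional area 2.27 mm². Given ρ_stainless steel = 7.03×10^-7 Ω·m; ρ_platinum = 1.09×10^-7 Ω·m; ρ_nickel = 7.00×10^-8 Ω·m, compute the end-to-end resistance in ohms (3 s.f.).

Seg 1: A = πr² = π(1.1500e-03 m)² = 4.155e-06 m²
R_1 = (7.03×10^-7)(9.71)/(4.155e-06) = 1.643 Ω
Seg 2: A = πr² = π(1.4000e-03 m)² = 6.158e-06 m²
R_2 = (1.09×10^-7)(12.8)/(6.158e-06) = 0.2266 Ω
Seg 3: A = 2.27 mm² = 2.270e-06 m²
R_3 = (7.00×10^-8)(5.65)/(2.270e-06) = 0.1742 Ω
R_total = R_1 + R_2 + R_3 = 2.04 Ω

2.04 Ω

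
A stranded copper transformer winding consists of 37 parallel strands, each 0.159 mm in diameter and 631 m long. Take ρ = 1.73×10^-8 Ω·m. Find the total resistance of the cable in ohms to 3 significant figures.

A_strand = π(7.9500e-05 m)² = 1.986e-08 m²
R_strand = ρL/A = (1.73×10^-8)(631)/(1.986e-08) = 549.8 Ω
R_total = R_strand/N = 549.8/37 = 14.9 Ω

14.9 Ω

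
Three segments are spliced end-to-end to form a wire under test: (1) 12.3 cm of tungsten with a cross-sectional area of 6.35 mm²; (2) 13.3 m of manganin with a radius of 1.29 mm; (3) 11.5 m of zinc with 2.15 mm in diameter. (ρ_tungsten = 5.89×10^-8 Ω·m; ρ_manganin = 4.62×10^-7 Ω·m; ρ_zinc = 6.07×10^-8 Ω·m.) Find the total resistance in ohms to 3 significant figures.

Seg 1: A = 6.35 mm² = 6.350e-06 m²
R_1 = (5.89×10^-8)(0.123)/(6.350e-06) = 0.001141 Ω
Seg 2: A = πr² = π(1.2900e-03 m)² = 5.228e-06 m²
R_2 = (4.62×10^-7)(13.3)/(5.228e-06) = 1.175 Ω
Seg 3: A = π(d/2)² = π(1.0750e-03 m)² = 3.631e-06 m²
R_3 = (6.07×10^-8)(11.5)/(3.631e-06) = 0.1923 Ω
R_total = R_1 + R_2 + R_3 = 1.37 Ω

1.37 Ω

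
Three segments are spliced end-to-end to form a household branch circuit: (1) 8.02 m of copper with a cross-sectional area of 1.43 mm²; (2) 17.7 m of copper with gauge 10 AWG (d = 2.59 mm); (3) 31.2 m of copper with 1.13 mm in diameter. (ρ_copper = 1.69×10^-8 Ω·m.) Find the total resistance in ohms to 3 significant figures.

Seg 1: A = 1.43 mm² = 1.430e-06 m²
R_1 = (1.69×10^-8)(8.02)/(1.430e-06) = 0.09478 Ω
Seg 2: A = π(2.59/2 mm)² = π(1.2950e-03 m)² = 5.269e-06 m²
R_2 = (1.69×10^-8)(17.7)/(5.269e-06) = 0.05678 Ω
Seg 3: A = π(d/2)² = π(5.6500e-04 m)² = 1.003e-06 m²
R_3 = (1.69×10^-8)(31.2)/(1.003e-06) = 0.5258 Ω
R_total = R_1 + R_2 + R_3 = 0.677 Ω

0.677 Ω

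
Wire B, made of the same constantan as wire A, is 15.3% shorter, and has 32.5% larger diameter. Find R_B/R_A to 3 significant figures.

0.482

R ∝ L/d², so R_B/R_A = (1 − 15.3/100) × (1 + 32.5/100)⁻²
= 0.847 × 0.5696 = 0.482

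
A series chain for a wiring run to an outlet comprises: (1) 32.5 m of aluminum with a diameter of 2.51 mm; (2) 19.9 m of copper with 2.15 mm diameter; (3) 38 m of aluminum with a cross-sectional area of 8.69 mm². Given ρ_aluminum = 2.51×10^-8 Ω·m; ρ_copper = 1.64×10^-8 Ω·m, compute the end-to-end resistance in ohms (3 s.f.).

0.365 Ω

Seg 1: A = π(d/2)² = π(1.2550e-03 m)² = 4.948e-06 m²
R_1 = (2.51×10^-8)(32.5)/(4.948e-06) = 0.1649 Ω
Seg 2: A = π(d/2)² = π(1.0750e-03 m)² = 3.631e-06 m²
R_2 = (1.64×10^-8)(19.9)/(3.631e-06) = 0.08989 Ω
Seg 3: A = 8.69 mm² = 8.690e-06 m²
R_3 = (2.51×10^-8)(38)/(8.690e-06) = 0.1098 Ω
R_total = R_1 + R_2 + R_3 = 0.365 Ω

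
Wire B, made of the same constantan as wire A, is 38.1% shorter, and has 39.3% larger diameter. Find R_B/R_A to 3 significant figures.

0.319

R ∝ L/d², so R_B/R_A = (1 − 38.1/100) × (1 + 39.3/100)⁻²
= 0.619 × 0.5153 = 0.319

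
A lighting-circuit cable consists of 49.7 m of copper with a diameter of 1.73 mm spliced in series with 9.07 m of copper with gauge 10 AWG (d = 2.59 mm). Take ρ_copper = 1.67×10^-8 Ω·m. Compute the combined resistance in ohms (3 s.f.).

0.382 Ω

Segment 1: A = π(d/2)² = π(8.6500e-04 m)² = 2.351e-06 m²
R₁ = ρL/A = (1.67×10^-8)(49.7)/(2.351e-06) = 0.3531 Ω
Segment 2: A = π(2.59/2 mm)² = π(1.2950e-03 m)² = 5.269e-06 m²
R₂ = (1.67×10^-8)(9.07)/(5.269e-06) = 0.02875 Ω
R = R₁ + R₂ = 0.382 Ω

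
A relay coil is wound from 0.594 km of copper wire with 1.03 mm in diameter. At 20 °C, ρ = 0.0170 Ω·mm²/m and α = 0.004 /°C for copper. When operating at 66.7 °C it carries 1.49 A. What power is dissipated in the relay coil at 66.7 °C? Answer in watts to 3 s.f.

31.9 W

ρ = 0.0170 Ω·mm²/m = 1.70×10^-8 Ω·m
A = π(d/2)² = π(5.1500e-04 m)² = 8.332e-07 m²
R₍20₎ = ρL/A = (1.70×10^-8)(594)/(8.332e-07) = 12.12 Ω
R₍66.7₎ = R₍20₎(1 + αΔT) = 12.12 × (1 + 0.004×46.7) = 14.38 Ω
P = I²R = (1.49)² × 14.38 = 31.9 W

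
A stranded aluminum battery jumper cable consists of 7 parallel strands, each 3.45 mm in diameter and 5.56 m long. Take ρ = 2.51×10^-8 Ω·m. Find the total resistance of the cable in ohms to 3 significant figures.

0.00213 Ω

A_strand = π(1.7250e-03 m)² = 9.348e-06 m²
R_strand = ρL/A = (2.51×10^-8)(5.56)/(9.348e-06) = 0.01493 Ω
R_total = R_strand/N = 0.01493/7 = 0.00213 Ω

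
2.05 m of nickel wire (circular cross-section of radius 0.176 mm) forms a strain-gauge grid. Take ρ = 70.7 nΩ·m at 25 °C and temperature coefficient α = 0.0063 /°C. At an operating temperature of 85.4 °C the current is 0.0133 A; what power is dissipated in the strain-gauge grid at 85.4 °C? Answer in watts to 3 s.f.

ρ = 70.7 nΩ·m = 7.07×10^-8 Ω·m
A = πr² = π(1.7600e-04 m)² = 9.731e-08 m²
R₍25₎ = ρL/A = (7.07×10^-8)(2.05)/(9.731e-08) = 1.489 Ω
R₍85.4₎ = R₍25₎(1 + αΔT) = 1.489 × (1 + 0.0063×60.4) = 2.056 Ω
P = I²R = (0.0133)² × 2.056 = 3.64×10^-4 W

3.64×10^-4 W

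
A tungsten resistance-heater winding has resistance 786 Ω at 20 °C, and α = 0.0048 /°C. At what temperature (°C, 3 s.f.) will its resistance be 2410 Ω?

450 °C

R = R₀(1 + α(T − T₀)) ⇒ T = T₀ + (R/R₀ − 1)/α
T = 20 + (2410/786 − 1)/0.0048 = 20 + (2.066)/0.0048 = 450 °C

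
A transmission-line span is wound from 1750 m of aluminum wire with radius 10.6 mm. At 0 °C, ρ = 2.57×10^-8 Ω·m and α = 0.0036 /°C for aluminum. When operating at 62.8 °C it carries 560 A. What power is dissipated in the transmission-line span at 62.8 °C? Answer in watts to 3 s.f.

A = πr² = π(1.0600e-02 m)² = 3.530e-04 m²
R₍0₎ = ρL/A = (2.57×10^-8)(1750)/(3.530e-04) = 0.1274 Ω
R₍62.8₎ = R₍0₎(1 + αΔT) = 0.1274 × (1 + 0.0036×62.8) = 0.1562 Ω
P = I²R = (560)² × 0.1562 = 49000 W

49000 W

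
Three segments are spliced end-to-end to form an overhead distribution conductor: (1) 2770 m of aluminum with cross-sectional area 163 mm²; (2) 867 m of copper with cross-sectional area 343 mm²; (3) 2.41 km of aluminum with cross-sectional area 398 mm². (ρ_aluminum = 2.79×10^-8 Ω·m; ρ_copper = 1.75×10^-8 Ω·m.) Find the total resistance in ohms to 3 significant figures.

Seg 1: A = 163 mm² = 1.630e-04 m²
R_1 = (2.79×10^-8)(2770)/(1.630e-04) = 0.4741 Ω
Seg 2: A = 343 mm² = 3.430e-04 m²
R_2 = (1.75×10^-8)(867)/(3.430e-04) = 0.04423 Ω
Seg 3: A = 398 mm² = 3.980e-04 m²
R_3 = (2.79×10^-8)(2410)/(3.980e-04) = 0.1689 Ω
R_total = R_1 + R_2 + R_3 = 0.687 Ω

0.687 Ω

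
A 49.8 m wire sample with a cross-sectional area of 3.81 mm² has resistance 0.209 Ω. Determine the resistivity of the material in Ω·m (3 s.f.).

A = 3.81 mm² = 3.810e-06 m²
ρ = RA/L = (0.209)(3.810e-06)/(49.8) = 1.60×10^-8 Ω·m

1.60×10^-8 Ω·m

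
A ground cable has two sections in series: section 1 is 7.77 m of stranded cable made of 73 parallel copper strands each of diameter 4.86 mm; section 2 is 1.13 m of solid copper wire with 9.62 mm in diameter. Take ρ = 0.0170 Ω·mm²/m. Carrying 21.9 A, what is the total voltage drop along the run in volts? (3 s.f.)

ρ = 0.0170 Ω·mm²/m = 1.70×10^-8 Ω·m
Section 1: A_strand = π(2.4300e-03)² = 1.855e-05 m²; R₁ = ρL/(N·A_s) = (1.70×10^-8)(7.77)/(73×1.855e-05) = 9.754×10^-5 Ω
Section 2: A = π(d/2)² = π(4.8100e-03 m)² = 7.268e-05 m²
R₂ = (1.70×10^-8)(1.13)/(7.268e-05) = 2.643×10^-4 Ω
R = R₁ + R₂ = 3.618×10^-4 Ω
V = IR = 21.9 × 3.618×10^-4 = 0.00792 V

0.00792 V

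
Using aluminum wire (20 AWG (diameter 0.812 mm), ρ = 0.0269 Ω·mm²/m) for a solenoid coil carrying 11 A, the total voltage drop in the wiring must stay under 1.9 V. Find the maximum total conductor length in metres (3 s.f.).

3.33 m

ρ = 0.0269 Ω·mm²/m = 2.69×10^-8 Ω·m
A = π(0.812/2 mm)² = π(4.0600e-04 m)² = 5.178e-07 m²
L_max = V_max·A/(1·ρI) = (1.9)(5.178e-07)/(2.69×10^-8×11) = 3.33 m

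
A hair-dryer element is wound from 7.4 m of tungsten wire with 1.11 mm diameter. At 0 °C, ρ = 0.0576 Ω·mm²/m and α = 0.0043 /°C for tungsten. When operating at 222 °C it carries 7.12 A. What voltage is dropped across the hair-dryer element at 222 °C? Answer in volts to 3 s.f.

ρ = 0.0576 Ω·mm²/m = 5.76×10^-8 Ω·m
A = π(d/2)² = π(5.5500e-04 m)² = 9.677e-07 m²
R₍0₎ = ρL/A = (5.76×10^-8)(7.4)/(9.677e-07) = 0.4405 Ω
R₍222₎ = R₍0₎(1 + αΔT) = 0.4405 × (1 + 0.0043×222) = 0.8609 Ω
V = IR = 7.12 × 0.8609 = 6.13 V

6.13 V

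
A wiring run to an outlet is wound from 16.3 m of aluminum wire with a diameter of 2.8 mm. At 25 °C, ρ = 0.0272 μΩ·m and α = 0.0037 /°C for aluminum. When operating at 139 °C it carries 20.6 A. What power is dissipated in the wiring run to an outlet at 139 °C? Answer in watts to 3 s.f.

43.4 W

ρ = 0.0272 μΩ·m = 2.72×10^-8 Ω·m
A = π(d/2)² = π(1.4000e-03 m)² = 6.158e-06 m²
R₍25₎ = ρL/A = (2.72×10^-8)(16.3)/(6.158e-06) = 0.072 Ω
R₍139₎ = R₍25₎(1 + αΔT) = 0.072 × (1 + 0.0037×114) = 0.1024 Ω
P = I²R = (20.6)² × 0.1024 = 43.4 W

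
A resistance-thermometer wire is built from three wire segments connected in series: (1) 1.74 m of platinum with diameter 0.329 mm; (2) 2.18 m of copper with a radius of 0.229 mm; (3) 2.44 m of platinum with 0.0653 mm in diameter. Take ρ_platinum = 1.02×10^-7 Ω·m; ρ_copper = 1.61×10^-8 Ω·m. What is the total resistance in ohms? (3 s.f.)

76.6 Ω

Seg 1: A = π(d/2)² = π(1.6450e-04 m)² = 8.501e-08 m²
R_1 = (1.02×10^-7)(1.74)/(8.501e-08) = 2.088 Ω
Seg 2: A = πr² = π(2.2900e-04 m)² = 1.647e-07 m²
R_2 = (1.61×10^-8)(2.18)/(1.647e-07) = 0.213 Ω
Seg 3: A = π(d/2)² = π(3.2650e-05 m)² = 3.349e-09 m²
R_3 = (1.02×10^-7)(2.44)/(3.349e-09) = 74.31 Ω
R_total = R_1 + R_2 + R_3 = 76.6 Ω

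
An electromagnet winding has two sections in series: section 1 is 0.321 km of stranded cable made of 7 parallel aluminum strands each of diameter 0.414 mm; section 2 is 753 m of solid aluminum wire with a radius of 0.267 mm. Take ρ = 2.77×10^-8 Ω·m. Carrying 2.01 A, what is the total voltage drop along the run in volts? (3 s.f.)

206 V

Section 1: A_strand = π(2.0700e-04)² = 1.346e-07 m²; R₁ = ρL/(N·A_s) = (2.77×10^-8)(321)/(7×1.346e-07) = 9.436 Ω
Section 2: A = πr² = π(2.6700e-04 m)² = 2.240e-07 m²
R₂ = (2.77×10^-8)(753)/(2.240e-07) = 93.13 Ω
R = R₁ + R₂ = 102.6 Ω
V = IR = 2.01 × 102.6 = 206 V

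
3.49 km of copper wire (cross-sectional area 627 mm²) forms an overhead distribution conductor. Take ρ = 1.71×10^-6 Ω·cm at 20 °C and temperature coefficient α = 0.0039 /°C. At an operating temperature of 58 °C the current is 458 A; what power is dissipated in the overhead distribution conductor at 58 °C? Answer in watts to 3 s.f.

ρ = 1.71×10^-6 Ω·cm = 1.71×10^-8 Ω·m
A = 627 mm² = 6.270e-04 m²
R₍20₎ = ρL/A = (1.71×10^-8)(3490)/(6.270e-04) = 0.09518 Ω
R₍58₎ = R₍20₎(1 + αΔT) = 0.09518 × (1 + 0.0039×38) = 0.1093 Ω
P = I²R = (458)² × 0.1093 = 22900 W

22900 W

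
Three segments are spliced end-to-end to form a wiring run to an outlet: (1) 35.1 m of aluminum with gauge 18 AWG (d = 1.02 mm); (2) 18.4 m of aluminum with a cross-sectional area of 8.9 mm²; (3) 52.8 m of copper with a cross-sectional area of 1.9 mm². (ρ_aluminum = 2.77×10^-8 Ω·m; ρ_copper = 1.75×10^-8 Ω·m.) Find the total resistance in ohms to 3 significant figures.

1.73 Ω

Seg 1: A = π(1.02/2 mm)² = π(5.1000e-04 m)² = 8.171e-07 m²
R_1 = (2.77×10^-8)(35.1)/(8.171e-07) = 1.19 Ω
Seg 2: A = 8.9 mm² = 8.900e-06 m²
R_2 = (2.77×10^-8)(18.4)/(8.900e-06) = 0.05727 Ω
Seg 3: A = 1.9 mm² = 1.900e-06 m²
R_3 = (1.75×10^-8)(52.8)/(1.900e-06) = 0.4863 Ω
R_total = R_1 + R_2 + R_3 = 1.73 Ω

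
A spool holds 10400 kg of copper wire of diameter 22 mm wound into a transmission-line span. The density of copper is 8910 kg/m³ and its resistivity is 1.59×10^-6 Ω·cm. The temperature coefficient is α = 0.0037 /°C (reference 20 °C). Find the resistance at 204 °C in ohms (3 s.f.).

0.216 Ω

ρ = 1.59×10^-6 Ω·cm = 1.59×10^-8 Ω·m
A = π(d/2)² = π(1.1000e-02 m)² = 3.8013e-04 m²
L = m/(density·A) = 10400/(8910×3.8013e-04) = 3071 m
R = ρL/A = (1.59×10^-8)(3071)/(3.8013e-04) = 0.1284 Ω
R(204 °C) = 0.1284 × (1 + 0.0037×184) = 0.216 Ω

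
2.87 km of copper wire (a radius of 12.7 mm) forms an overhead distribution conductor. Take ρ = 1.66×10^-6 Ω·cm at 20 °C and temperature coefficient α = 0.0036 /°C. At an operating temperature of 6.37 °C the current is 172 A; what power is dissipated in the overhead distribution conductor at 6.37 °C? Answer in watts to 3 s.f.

2650 W

ρ = 1.66×10^-6 Ω·cm = 1.66×10^-8 Ω·m
A = πr² = π(1.2700e-02 m)² = 5.067e-04 m²
R₍20₎ = ρL/A = (1.66×10^-8)(2870)/(5.067e-04) = 0.09402 Ω
R₍6.37₎ = R₍20₎(1 + αΔT) = 0.09402 × (1 + 0.0036×-13.6) = 0.08941 Ω
P = I²R = (172)² × 0.08941 = 2650 W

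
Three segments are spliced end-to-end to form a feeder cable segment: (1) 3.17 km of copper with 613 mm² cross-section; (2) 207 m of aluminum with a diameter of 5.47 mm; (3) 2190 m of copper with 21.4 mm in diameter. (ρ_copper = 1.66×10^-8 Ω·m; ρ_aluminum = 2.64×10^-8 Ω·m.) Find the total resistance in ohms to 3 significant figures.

0.419 Ω

Seg 1: A = 613 mm² = 6.130e-04 m²
R_1 = (1.66×10^-8)(3170)/(6.130e-04) = 0.08584 Ω
Seg 2: A = π(d/2)² = π(2.7350e-03 m)² = 2.350e-05 m²
R_2 = (2.64×10^-8)(207)/(2.350e-05) = 0.2325 Ω
Seg 3: A = π(d/2)² = π(1.0700e-02 m)² = 3.597e-04 m²
R_3 = (1.66×10^-8)(2190)/(3.597e-04) = 0.1011 Ω
R_total = R_1 + R_2 + R_3 = 0.419 Ω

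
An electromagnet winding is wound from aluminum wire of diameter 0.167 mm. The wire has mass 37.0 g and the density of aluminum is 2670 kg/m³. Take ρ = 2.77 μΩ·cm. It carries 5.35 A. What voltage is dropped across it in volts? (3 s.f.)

4280 V

ρ = 2.77 μΩ·cm = 2.77×10^-8 Ω·m
A = π(d/2)² = π(8.3500e-05 m)² = 2.1904e-08 m²
L = m/(density·A) = 0.037/(2670×2.1904e-08) = 632.7 m
R = ρL/A = (2.77×10^-8)(632.7)/(2.1904e-08) = 800.1 Ω
V = IR = 5.35 × 800.1 = 4280 V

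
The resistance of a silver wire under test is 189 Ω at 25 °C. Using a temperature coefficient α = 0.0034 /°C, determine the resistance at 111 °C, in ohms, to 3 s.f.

ΔT = 111 − 25 = 86 °C
R = R₀(1 + αΔT) = 189 × (1 + 0.0034×86) = 189 × 1.292 = 244 Ω

244 Ω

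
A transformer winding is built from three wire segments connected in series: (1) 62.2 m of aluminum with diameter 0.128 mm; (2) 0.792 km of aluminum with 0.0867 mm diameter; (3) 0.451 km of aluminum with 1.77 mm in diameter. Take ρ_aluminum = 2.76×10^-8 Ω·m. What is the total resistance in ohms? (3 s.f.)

3840 Ω

Seg 1: A = π(d/2)² = π(6.4000e-05 m)² = 1.287e-08 m²
R_1 = (2.76×10^-8)(62.2)/(1.287e-08) = 133.4 Ω
Seg 2: A = π(d/2)² = π(4.3350e-05 m)² = 5.904e-09 m²
R_2 = (2.76×10^-8)(792)/(5.904e-09) = 3703 Ω
Seg 3: A = π(d/2)² = π(8.8500e-04 m)² = 2.461e-06 m²
R_3 = (2.76×10^-8)(451)/(2.461e-06) = 5.059 Ω
R_total = R_1 + R_2 + R_3 = 3840 Ω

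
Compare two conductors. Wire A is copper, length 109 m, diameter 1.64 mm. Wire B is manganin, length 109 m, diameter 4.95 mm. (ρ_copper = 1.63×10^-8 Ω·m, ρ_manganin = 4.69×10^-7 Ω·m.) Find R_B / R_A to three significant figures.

R ∝ ρL/d², so R_B/R_A = (ρ_B/ρ_A) × (d_A/d_B)²
= (4.69×10^-7/1.63×10^-8) × (1.64/4.95)² = 3.16

3.16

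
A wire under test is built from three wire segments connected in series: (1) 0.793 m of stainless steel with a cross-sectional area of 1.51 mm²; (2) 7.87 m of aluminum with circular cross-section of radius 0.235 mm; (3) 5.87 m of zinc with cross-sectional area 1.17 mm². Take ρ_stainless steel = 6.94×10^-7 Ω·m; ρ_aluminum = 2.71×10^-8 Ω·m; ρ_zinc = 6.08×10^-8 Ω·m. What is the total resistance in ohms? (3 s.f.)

Seg 1: A = 1.51 mm² = 1.510e-06 m²
R_1 = (6.94×10^-7)(0.793)/(1.510e-06) = 0.3645 Ω
Seg 2: A = πr² = π(2.3500e-04 m)² = 1.735e-07 m²
R_2 = (2.71×10^-8)(7.87)/(1.735e-07) = 1.229 Ω
Seg 3: A = 1.17 mm² = 1.170e-06 m²
R_3 = (6.08×10^-8)(5.87)/(1.170e-06) = 0.305 Ω
R_total = R_1 + R_2 + R_3 = 1.90 Ω

1.90 Ω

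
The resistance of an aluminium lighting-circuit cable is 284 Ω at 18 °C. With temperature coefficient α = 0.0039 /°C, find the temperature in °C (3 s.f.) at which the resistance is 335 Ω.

R = R₀(1 + α(T − T₀)) ⇒ T = T₀ + (R/R₀ − 1)/α
T = 18 + (335/284 − 1)/0.0039 = 18 + (0.1796)/0.0039 = 64.0 °C

64.0 °C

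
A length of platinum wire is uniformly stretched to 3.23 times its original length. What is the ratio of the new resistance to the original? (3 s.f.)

10.4

Volume constant ⇒ A' = A/k with k = 3.23. R' = ρ(kL)/(A/k) = k²R.
Factor = 10.4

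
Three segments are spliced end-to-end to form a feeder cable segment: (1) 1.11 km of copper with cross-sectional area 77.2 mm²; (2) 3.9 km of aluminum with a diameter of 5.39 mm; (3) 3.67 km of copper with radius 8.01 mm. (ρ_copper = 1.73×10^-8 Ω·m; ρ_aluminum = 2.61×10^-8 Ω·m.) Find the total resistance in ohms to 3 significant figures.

5.02 Ω

Seg 1: A = 77.2 mm² = 7.720e-05 m²
R_1 = (1.73×10^-8)(1110)/(7.720e-05) = 0.2487 Ω
Seg 2: A = π(d/2)² = π(2.6950e-03 m)² = 2.282e-05 m²
R_2 = (2.61×10^-8)(3900)/(2.282e-05) = 4.461 Ω
Seg 3: A = πr² = π(8.0100e-03 m)² = 2.016e-04 m²
R_3 = (1.73×10^-8)(3670)/(2.016e-04) = 0.315 Ω
R_total = R_1 + R_2 + R_3 = 5.02 Ω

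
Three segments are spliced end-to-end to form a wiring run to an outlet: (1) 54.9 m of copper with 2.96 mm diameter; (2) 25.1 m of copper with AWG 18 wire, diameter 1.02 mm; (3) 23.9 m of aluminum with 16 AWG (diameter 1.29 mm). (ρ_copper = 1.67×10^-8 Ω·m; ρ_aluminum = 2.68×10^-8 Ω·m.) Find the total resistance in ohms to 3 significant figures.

1.14 Ω

Seg 1: A = π(d/2)² = π(1.4800e-03 m)² = 6.881e-06 m²
R_1 = (1.67×10^-8)(54.9)/(6.881e-06) = 0.1332 Ω
Seg 2: A = π(1.02/2 mm)² = π(5.1000e-04 m)² = 8.171e-07 m²
R_2 = (1.67×10^-8)(25.1)/(8.171e-07) = 0.513 Ω
Seg 3: A = π(1.29/2 mm)² = π(6.4500e-04 m)² = 1.307e-06 m²
R_3 = (2.68×10^-8)(23.9)/(1.307e-06) = 0.4901 Ω
R_total = R_1 + R_2 + R_3 = 1.14 Ω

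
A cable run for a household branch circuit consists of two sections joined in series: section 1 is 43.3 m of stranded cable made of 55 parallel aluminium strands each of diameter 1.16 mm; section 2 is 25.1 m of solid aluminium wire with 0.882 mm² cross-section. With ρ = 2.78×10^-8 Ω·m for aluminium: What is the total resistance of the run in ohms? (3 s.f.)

0.812 Ω

Section 1: A_strand = π(5.8000e-04)² = 1.057e-06 m²; R₁ = ρL/(N·A_s) = (2.78×10^-8)(43.3)/(55×1.057e-06) = 0.02071 Ω
Section 2: A = 0.882 mm² = 8.820e-07 m²
R₂ = (2.78×10^-8)(25.1)/(8.820e-07) = 0.7911 Ω
R = R₁ + R₂ = 0.812 Ω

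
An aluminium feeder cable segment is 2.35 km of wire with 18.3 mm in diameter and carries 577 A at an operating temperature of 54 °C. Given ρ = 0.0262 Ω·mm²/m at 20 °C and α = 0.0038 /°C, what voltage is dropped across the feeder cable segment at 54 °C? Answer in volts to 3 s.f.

ρ = 0.0262 Ω·mm²/m = 2.62×10^-8 Ω·m
A = π(d/2)² = π(9.1500e-03 m)² = 2.630e-04 m²
R₍20₎ = ρL/A = (2.62×10^-8)(2350)/(2.630e-04) = 0.2341 Ω
R₍54₎ = R₍20₎(1 + αΔT) = 0.2341 × (1 + 0.0038×34) = 0.2643 Ω
V = IR = 577 × 0.2643 = 153 V

153 V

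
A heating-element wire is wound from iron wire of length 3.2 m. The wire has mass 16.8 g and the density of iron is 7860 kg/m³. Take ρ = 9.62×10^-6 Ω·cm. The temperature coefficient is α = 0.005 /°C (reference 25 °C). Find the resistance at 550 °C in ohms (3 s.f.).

1.67 Ω

ρ = 9.62×10^-6 Ω·cm = 9.62×10^-8 Ω·m
A = m/(density·L) = 0.0168/(7860×3.2) = 6.6794e-07 m²
R = ρL/A = (9.62×10^-8)(3.2)/(6.6794e-07) = 0.4609 Ω
R(550 °C) = 0.4609 × (1 + 0.005×525) = 1.67 Ω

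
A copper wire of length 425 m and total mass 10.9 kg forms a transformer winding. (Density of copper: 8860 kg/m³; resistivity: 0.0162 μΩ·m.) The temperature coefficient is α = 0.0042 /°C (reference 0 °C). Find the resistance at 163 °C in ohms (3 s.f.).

ρ = 0.0162 μΩ·m = 1.62×10^-8 Ω·m
A = m/(density·L) = 10.9/(8860×425) = 2.8947e-06 m²
R = ρL/A = (1.62×10^-8)(425)/(2.8947e-06) = 2.378 Ω
R(163 °C) = 2.378 × (1 + 0.0042×163) = 4.01 Ω

4.01 Ω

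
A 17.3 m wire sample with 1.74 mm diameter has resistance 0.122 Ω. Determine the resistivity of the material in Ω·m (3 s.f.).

1.68×10^-8 Ω·m

A = π(d/2)² = π(8.7000e-04 m)² = 2.378e-06 m²
ρ = RA/L = (0.122)(2.378e-06)/(17.3) = 1.68×10^-8 Ω·m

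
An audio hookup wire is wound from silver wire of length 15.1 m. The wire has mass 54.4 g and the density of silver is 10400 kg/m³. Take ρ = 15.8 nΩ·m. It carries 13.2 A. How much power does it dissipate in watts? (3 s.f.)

ρ = 15.8 nΩ·m = 1.58×10^-8 Ω·m
A = m/(density·L) = 0.0544/(10400×15.1) = 3.4641e-07 m²
R = ρL/A = (1.58×10^-8)(15.1)/(3.4641e-07) = 0.6887 Ω
P = I²R = (13.2)² × 0.6887 = 120 W

120 W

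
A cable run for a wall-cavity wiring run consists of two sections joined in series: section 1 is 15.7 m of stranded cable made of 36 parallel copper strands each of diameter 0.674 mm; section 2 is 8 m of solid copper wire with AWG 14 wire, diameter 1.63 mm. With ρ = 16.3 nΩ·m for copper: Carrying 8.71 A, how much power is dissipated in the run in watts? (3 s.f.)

6.25 W

ρ = 16.3 nΩ·m = 1.63×10^-8 Ω·m
Section 1: A_strand = π(3.3700e-04)² = 3.568e-07 m²; R₁ = ρL/(N·A_s) = (1.63×10^-8)(15.7)/(36×3.568e-07) = 0.01992 Ω
Section 2: A = π(1.63/2 mm)² = π(8.1500e-04 m)² = 2.087e-06 m²
R₂ = (1.63×10^-8)(8)/(2.087e-06) = 0.06249 Ω
R = R₁ + R₂ = 0.08241 Ω
P = I²R = (8.71)² × 0.08241 = 6.25 W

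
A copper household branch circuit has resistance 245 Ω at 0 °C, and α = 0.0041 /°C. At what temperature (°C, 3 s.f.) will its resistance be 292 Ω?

46.8 °C

R = R₀(1 + α(T − T₀)) ⇒ T = T₀ + (R/R₀ − 1)/α
T = 0 + (292/245 − 1)/0.0041 = 0 + (0.1918)/0.0041 = 46.8 °C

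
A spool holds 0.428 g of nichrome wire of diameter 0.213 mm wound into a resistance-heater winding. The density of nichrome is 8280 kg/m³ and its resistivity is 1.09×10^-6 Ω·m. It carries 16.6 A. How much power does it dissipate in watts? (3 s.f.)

A = π(d/2)² = π(1.0650e-04 m)² = 3.5633e-08 m²
L = m/(density·A) = 4.280×10^-4/(8280×3.5633e-08) = 1.451 m
R = ρL/A = (1.09×10^-6)(1.451)/(3.5633e-08) = 44.38 Ω
P = I²R = (16.6)² × 44.38 = 12200 W

12200 W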